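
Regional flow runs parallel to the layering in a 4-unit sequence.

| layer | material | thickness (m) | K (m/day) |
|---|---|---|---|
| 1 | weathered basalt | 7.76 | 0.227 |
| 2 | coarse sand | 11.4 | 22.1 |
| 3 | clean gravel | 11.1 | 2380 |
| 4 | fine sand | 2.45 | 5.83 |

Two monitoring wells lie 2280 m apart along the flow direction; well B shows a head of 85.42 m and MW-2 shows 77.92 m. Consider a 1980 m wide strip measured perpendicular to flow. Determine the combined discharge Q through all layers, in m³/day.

Flow is parallel to layering, so each bed carries its own Darcy discharge and the transmissivities add.
Σ(K_i·b_i) = 0.227×7.76 + 22.1×11.4 + 2380×11.1 + 5.83×2.45 = 26686 m²/day.
Hydraulic gradient i = (85.42 − 77.92) / 2280 = 7.5 / 2280 = 0.003289.
Q = Σ(K_i·b_i) · W · i = 26686 × 1980 × 0.003289 = 1.738e+05 m³/day.

174000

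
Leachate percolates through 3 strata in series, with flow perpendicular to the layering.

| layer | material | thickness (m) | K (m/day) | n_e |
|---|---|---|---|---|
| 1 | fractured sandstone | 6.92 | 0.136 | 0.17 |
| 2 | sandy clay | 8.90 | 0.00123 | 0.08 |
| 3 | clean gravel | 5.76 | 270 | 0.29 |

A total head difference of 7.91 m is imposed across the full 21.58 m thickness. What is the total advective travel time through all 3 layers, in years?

8.98

With flow normal to the layers, continuity requires the same specific discharge q through every layer.
Σ(b_i/K_i) = 6.92/0.136 + 8.90/0.00123 + 5.76/270 = 7287 d.
q = Δh / Σ(b_i/K_i) = 7.91 / 7287 = 0.001086 m/day.
In each layer the seepage velocity is v_i = q/n_i, so the layer transit time is t_i = b_i·n_i / q:
  layer 1 (fractured sandstone): t_1 = 6.92 × 0.17 / 0.001086 = 1084 d
  layer 2 (sandy clay): t_2 = 8.90 × 0.08 / 0.001086 = 655.9 d
  layer 3 (clean gravel): t_3 = 5.76 × 0.29 / 0.001086 = 1539 d
Total t = Σ t_i = 3278 days = 8.976 years.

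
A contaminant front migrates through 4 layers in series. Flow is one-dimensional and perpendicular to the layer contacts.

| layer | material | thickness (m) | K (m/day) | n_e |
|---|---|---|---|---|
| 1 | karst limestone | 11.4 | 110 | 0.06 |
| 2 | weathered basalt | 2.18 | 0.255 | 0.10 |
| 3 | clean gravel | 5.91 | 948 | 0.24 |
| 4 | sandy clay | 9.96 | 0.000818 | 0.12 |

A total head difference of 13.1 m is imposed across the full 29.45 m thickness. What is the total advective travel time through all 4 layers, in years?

With flow normal to the layers, continuity requires the same specific discharge q through every layer.
Σ(b_i/K_i) = 11.4/110 + 2.18/0.255 + 5.91/948 + 9.96/0.000818 = 12185 d.
q = Δh / Σ(b_i/K_i) = 13.1 / 12185 = 0.001075 m/day.
In each layer the seepage velocity is v_i = q/n_i, so the layer transit time is t_i = b_i·n_i / q:
  layer 1 (karst limestone): t_1 = 11.4 × 0.06 / 0.001075 = 636.2 d
  layer 2 (weathered basalt): t_2 = 2.18 × 0.10 / 0.001075 = 202.8 d
  layer 3 (clean gravel): t_3 = 5.91 × 0.24 / 0.001075 = 1319 d
  layer 4 (sandy clay): t_4 = 9.96 × 0.12 / 0.001075 = 1112 d
Total t = Σ t_i = 3270 days = 8.953 years.

8.95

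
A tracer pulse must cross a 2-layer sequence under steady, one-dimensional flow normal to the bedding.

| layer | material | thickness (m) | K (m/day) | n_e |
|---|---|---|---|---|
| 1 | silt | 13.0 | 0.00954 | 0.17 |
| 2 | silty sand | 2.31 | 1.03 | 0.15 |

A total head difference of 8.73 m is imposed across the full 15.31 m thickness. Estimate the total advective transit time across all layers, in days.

With flow normal to the layers, continuity requires the same specific discharge q through every layer.
Σ(b_i/K_i) = 13.0/0.00954 + 2.31/1.03 = 1365 d.
q = Δh / Σ(b_i/K_i) = 8.73 / 1365 = 0.006396 m/day.
In each layer the seepage velocity is v_i = q/n_i, so the layer transit time is t_i = b_i·n_i / q:
  layer 1 (silt): t_1 = 13.0 × 0.17 / 0.006396 = 345.5 d
  layer 2 (silty sand): t_2 = 2.31 × 0.15 / 0.006396 = 54.17 d
Total t = Σ t_i = 399.7 days.

400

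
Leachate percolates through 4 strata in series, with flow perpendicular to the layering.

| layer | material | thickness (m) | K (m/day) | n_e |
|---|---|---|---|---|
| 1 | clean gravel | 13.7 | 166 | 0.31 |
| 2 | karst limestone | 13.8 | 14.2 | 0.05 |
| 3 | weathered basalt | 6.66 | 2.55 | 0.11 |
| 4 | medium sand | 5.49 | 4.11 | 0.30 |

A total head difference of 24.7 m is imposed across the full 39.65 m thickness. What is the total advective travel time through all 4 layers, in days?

1.48

With flow normal to the layers, continuity requires the same specific discharge q through every layer.
Σ(b_i/K_i) = 13.7/166 + 13.8/14.2 + 6.66/2.55 + 5.49/4.11 = 5.002 d.
q = Δh / Σ(b_i/K_i) = 24.7 / 5.002 = 4.938 m/day.
In each layer the seepage velocity is v_i = q/n_i, so the layer transit time is t_i = b_i·n_i / q:
  layer 1 (clean gravel): t_1 = 13.7 × 0.31 / 4.938 = 0.8600 d
  layer 2 (karst limestone): t_2 = 13.8 × 0.05 / 4.938 = 0.1397 d
  layer 3 (weathered basalt): t_3 = 6.66 × 0.11 / 4.938 = 0.1484 d
  layer 4 (medium sand): t_4 = 5.49 × 0.30 / 4.938 = 0.3335 d
Total t = Σ t_i = 1.482 days.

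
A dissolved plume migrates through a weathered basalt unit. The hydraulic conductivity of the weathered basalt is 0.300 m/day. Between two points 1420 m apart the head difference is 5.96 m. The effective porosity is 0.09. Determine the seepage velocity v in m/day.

Hydraulic gradient i = Δh / L = 5.96 / 1420 = 0.004197.
Darcy flux q = K · i = 0.3000 × 0.004197 = 0.001259 m/day.
Seepage velocity v = q / n_e = 0.001259 / 0.09 = 0.01399 m/day.

0.0140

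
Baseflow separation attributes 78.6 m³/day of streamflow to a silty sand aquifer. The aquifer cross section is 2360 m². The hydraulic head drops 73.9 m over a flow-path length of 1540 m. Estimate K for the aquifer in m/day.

Hydraulic gradient i = Δh / L = 73.9 / 1540 = 0.04799.
From Q = K·A·i, K = Q / (A·i) = 78.6 / (2360 × 0.04799) = 0.6940 m/day.

0.694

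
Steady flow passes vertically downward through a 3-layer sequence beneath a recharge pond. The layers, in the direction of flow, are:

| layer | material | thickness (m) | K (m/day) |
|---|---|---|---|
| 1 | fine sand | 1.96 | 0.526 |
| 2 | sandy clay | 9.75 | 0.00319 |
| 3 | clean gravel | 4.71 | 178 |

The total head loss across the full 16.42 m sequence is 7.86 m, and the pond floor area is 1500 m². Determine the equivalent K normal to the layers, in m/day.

Flow is perpendicular to layering, so the layers act in series and the equivalent K is the thickness-weighted harmonic mean.
Total thickness L = 1.96 + 9.75 + 4.71 = 16.42 m.
Σ(b_i/K_i) = 1.96/0.526 + 9.75/0.00319 + 4.71/178 = 3060 d.
K_eq = L / Σ(b_i/K_i) = 16.42 / 3060 = 0.005366 m/day.

0.00537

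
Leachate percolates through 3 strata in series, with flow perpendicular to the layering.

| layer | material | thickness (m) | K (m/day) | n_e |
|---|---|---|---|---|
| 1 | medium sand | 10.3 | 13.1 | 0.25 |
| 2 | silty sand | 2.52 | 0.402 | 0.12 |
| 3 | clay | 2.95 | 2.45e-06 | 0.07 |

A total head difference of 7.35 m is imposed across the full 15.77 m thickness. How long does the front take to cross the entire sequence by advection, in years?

1380

With flow normal to the layers, continuity requires the same specific discharge q through every layer.
Σ(b_i/K_i) = 10.3/13.1 + 2.52/0.402 + 2.95/2.45e-06 = 1.204e+06 d.
q = Δh / Σ(b_i/K_i) = 7.35 / 1.204e+06 = 6.104e-06 m/day.
In each layer the seepage velocity is v_i = q/n_i, so the layer transit time is t_i = b_i·n_i / q:
  layer 1 (medium sand): t_1 = 10.3 × 0.25 / 6.104e-06 = 4.218e+05 d
  layer 2 (silty sand): t_2 = 2.52 × 0.12 / 6.104e-06 = 49540 d
  layer 3 (clay): t_3 = 2.95 × 0.07 / 6.104e-06 = 33829 d
Total t = Σ t_i = 5.052e+05 days = 1383 years.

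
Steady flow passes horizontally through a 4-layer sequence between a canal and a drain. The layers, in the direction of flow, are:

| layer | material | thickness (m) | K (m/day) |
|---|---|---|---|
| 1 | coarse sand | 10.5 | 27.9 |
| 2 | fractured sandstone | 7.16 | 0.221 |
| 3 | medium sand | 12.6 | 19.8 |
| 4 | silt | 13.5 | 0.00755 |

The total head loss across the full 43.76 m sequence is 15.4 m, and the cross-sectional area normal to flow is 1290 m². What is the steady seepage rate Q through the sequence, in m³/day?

Flow is perpendicular to layering, so the layers act in series and the equivalent K is the thickness-weighted harmonic mean.
Total thickness L = 10.5 + 7.16 + 12.6 + 13.5 = 43.76 m.
Σ(b_i/K_i) = 10.5/27.9 + 7.16/0.221 + 12.6/19.8 + 13.5/0.00755 = 1821 d.
K_eq = L / Σ(b_i/K_i) = 43.76 / 1821 = 0.02402 m/day.
Q = K_eq · A · (Δh/L) = 0.02402 × 1290 × (15.4/43.76) = 10.91 m³/day.

10.9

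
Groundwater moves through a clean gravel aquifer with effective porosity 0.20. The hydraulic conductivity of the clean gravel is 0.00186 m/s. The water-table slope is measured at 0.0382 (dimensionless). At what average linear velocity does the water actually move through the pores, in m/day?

Convert K: 0.00186 m/s × 86400 = 160.7 m/day.
Hydraulic gradient i = 0.0382.
Darcy flux q = K · i = 160.7 × 0.03820 = 6.139 m/day.
Seepage velocity v = q / n_e = 6.139 / 0.20 = 30.69 m/day.

30.7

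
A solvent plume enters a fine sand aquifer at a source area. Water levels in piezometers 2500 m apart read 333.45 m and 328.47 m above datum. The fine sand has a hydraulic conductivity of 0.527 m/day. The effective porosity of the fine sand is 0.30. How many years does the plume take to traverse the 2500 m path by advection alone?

1960

Hydraulic gradient i = (333.45 − 328.47) / 2500 = 4.98 / 2500 = 0.001992.
Darcy flux q = K · i = 0.5270 × 0.001992 = 0.001050 m/day.
Seepage velocity v = q / n_e = 0.001050 / 0.30 = 0.003499 m/day.
Travel time t = L / v = 2500 / 0.003499 = 7.144e+05 days = 1956 years.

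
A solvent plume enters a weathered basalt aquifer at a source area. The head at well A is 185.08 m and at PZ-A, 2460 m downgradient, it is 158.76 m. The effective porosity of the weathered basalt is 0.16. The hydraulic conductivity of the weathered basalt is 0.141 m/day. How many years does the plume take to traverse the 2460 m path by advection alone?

Hydraulic gradient i = (185.08 − 158.76) / 2460 = 26.32 / 2460 = 0.01070.
Darcy flux q = K · i = 0.1410 × 0.01070 = 0.001509 m/day.
Seepage velocity v = q / n_e = 0.001509 / 0.16 = 0.009429 m/day.
Travel time t = L / v = 2460 / 0.009429 = 2.609e+05 days = 714.3 years.

714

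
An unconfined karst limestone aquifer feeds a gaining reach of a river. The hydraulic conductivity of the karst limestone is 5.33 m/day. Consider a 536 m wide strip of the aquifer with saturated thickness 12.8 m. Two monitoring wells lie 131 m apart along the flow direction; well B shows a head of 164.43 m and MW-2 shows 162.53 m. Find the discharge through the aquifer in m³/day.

Cross-sectional area A = 536 × 12.8 = 6861 m².
Hydraulic gradient i = (164.43 − 162.53) / 131 = 1.9 / 131 = 0.01450.
Darcy's law: Q = K · A · i = 5.330 × 6861 × 0.01450 = 530.4 m³/day.

530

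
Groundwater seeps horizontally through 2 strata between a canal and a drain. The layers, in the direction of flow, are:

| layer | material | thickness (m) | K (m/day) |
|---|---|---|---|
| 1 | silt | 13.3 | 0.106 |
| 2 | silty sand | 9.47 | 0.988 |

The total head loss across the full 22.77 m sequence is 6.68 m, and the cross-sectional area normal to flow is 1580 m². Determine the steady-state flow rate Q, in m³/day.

Flow is perpendicular to layering, so the layers act in series and the equivalent K is the thickness-weighted harmonic mean.
Total thickness L = 13.3 + 9.47 = 22.77 m.
Σ(b_i/K_i) = 13.3/0.106 + 9.47/0.988 = 135.1 d.
K_eq = L / Σ(b_i/K_i) = 22.77 / 135.1 = 0.1686 m/day.
Q = K_eq · A · (Δh/L) = 0.1686 × 1580 × (6.68/22.77) = 78.15 m³/day.

78.1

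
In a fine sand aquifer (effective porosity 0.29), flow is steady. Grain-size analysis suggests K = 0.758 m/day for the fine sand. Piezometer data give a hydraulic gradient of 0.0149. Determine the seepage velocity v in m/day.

0.0389

Hydraulic gradient i = 0.0149.
Darcy flux q = K · i = 0.7580 × 0.01490 = 0.01129 m/day.
Seepage velocity v = q / n_e = 0.01129 / 0.29 = 0.03895 m/day.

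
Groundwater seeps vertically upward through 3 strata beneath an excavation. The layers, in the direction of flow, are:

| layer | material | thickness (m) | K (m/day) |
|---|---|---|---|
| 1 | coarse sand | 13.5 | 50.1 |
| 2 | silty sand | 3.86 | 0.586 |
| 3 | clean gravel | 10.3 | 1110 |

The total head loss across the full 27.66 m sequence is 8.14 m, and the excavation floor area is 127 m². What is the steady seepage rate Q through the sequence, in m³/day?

151

Flow is perpendicular to layering, so the layers act in series and the equivalent K is the thickness-weighted harmonic mean.
Total thickness L = 13.5 + 3.86 + 10.3 = 27.66 m.
Σ(b_i/K_i) = 13.5/50.1 + 3.86/0.586 + 10.3/1110 = 6.866 d.
K_eq = L / Σ(b_i/K_i) = 27.66 / 6.866 = 4.029 m/day.
Q = K_eq · A · (Δh/L) = 4.029 × 127 × (8.14/27.66) = 150.6 m³/day.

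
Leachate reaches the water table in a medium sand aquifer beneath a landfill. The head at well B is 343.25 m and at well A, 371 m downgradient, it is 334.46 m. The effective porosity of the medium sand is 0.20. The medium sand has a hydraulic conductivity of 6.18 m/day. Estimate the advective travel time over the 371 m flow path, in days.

507

Hydraulic gradient i = (343.25 − 334.46) / 371 = 8.79 / 371 = 0.02369.
Darcy flux q = K · i = 6.180 × 0.02369 = 0.1464 m/day.
Seepage velocity v = q / n_e = 0.1464 / 0.20 = 0.7321 m/day.
Travel time t = L / v = 371 / 0.7321 = 506.8 days.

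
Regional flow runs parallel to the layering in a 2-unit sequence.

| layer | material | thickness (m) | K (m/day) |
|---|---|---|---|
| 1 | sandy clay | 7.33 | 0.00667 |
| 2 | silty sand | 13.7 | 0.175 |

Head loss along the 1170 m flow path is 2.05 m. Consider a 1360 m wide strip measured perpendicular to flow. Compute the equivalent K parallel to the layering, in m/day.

Flow is parallel to layering, so each bed carries its own Darcy discharge and the transmissivities add.
Σ(K_i·b_i) = 0.00667×7.33 + 0.175×13.7 = 2.446 m²/day.
Total thickness b = 21.03 m, so K_eq = Σ(K_i·b_i)/b = 0.1163 m/day.

0.116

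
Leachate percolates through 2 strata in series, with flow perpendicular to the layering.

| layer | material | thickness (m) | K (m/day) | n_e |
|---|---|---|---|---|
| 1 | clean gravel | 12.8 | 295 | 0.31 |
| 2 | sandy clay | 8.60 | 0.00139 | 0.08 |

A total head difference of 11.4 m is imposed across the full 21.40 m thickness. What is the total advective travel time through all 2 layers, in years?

6.92

With flow normal to the layers, continuity requires the same specific discharge q through every layer.
Σ(b_i/K_i) = 12.8/295 + 8.60/0.00139 = 6187 d.
q = Δh / Σ(b_i/K_i) = 11.4 / 6187 = 0.001843 m/day.
In each layer the seepage velocity is v_i = q/n_i, so the layer transit time is t_i = b_i·n_i / q:
  layer 1 (clean gravel): t_1 = 12.8 × 0.31 / 0.001843 = 2154 d
  layer 2 (sandy clay): t_2 = 8.60 × 0.08 / 0.001843 = 373.4 d
Total t = Σ t_i = 2527 days = 6.918 years.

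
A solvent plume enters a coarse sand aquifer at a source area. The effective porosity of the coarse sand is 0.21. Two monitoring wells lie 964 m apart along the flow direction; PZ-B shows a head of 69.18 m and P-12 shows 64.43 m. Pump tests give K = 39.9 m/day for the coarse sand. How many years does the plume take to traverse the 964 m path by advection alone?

Hydraulic gradient i = (69.18 − 64.43) / 964 = 4.75 / 964 = 0.004927.
Darcy flux q = K · i = 39.90 × 0.004927 = 0.1966 m/day.
Seepage velocity v = q / n_e = 0.1966 / 0.21 = 0.9362 m/day.
Travel time t = L / v = 964 / 0.9362 = 1030 days = 2.819 years.

2.82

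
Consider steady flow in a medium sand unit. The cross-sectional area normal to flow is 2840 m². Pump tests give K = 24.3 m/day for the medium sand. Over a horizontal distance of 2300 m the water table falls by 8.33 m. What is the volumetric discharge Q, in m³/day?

Hydraulic gradient i = Δh / L = 8.33 / 2300 = 0.003622.
Darcy's law: Q = K · A · i = 24.30 × 2840 × 0.003622 = 249.9 m³/day.

250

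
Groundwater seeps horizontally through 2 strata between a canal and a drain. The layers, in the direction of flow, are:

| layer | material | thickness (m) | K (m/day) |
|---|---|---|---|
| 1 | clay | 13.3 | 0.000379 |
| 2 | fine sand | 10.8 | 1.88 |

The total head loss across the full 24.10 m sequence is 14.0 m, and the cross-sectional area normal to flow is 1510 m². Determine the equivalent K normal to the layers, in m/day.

Flow is perpendicular to layering, so the layers act in series and the equivalent K is the thickness-weighted harmonic mean.
Total thickness L = 13.3 + 10.8 = 24.10 m.
Σ(b_i/K_i) = 13.3/0.000379 + 10.8/1.88 = 35098 d.
K_eq = L / Σ(b_i/K_i) = 24.10 / 35098 = 0.0006866 m/day.

0.000687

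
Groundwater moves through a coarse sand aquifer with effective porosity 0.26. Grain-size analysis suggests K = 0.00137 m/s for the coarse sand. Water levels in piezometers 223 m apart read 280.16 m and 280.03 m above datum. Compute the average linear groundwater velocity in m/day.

Convert K: 0.00137 m/s × 86400 = 118.4 m/day.
Hydraulic gradient i = (280.16 − 280.03) / 223 = 0.13 / 223 = 0.0005830.
Darcy flux q = K · i = 118.4 × 0.0005830 = 0.06900 m/day.
Seepage velocity v = q / n_e = 0.06900 / 0.26 = 0.2654 m/day.

0.265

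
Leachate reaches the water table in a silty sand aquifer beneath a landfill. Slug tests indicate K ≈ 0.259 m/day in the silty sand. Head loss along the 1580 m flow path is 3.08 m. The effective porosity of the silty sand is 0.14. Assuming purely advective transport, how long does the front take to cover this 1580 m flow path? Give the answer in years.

1200

Hydraulic gradient i = Δh / L = 3.08 / 1580 = 0.001949.
Darcy flux q = K · i = 0.2590 × 0.001949 = 0.0005049 m/day.
Seepage velocity v = q / n_e = 0.0005049 / 0.14 = 0.003606 m/day.
Travel time t = L / v = 1580 / 0.003606 = 4.381e+05 days = 1200 years.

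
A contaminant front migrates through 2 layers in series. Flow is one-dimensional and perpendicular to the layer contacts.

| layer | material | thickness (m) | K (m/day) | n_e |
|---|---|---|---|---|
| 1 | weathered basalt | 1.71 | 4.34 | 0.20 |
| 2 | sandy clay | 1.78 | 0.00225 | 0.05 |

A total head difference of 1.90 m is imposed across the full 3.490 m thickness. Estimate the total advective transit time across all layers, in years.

0.492

With flow normal to the layers, continuity requires the same specific discharge q through every layer.
Σ(b_i/K_i) = 1.71/4.34 + 1.78/0.00225 = 791.5 d.
q = Δh / Σ(b_i/K_i) = 1.90 / 791.5 = 0.002400 m/day.
In each layer the seepage velocity is v_i = q/n_i, so the layer transit time is t_i = b_i·n_i / q:
  layer 1 (weathered basalt): t_1 = 1.71 × 0.20 / 0.002400 = 142.5 d
  layer 2 (sandy clay): t_2 = 1.78 × 0.05 / 0.002400 = 37.08 d
Total t = Σ t_i = 179.5 days = 0.4916 years.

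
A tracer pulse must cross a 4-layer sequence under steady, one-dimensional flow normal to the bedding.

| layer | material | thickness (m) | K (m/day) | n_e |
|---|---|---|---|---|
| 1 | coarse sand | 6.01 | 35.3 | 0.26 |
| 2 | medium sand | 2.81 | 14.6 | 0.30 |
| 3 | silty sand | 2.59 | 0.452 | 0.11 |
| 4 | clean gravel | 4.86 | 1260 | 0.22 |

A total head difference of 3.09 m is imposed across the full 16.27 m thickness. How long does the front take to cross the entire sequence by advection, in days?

With flow normal to the layers, continuity requires the same specific discharge q through every layer.
Σ(b_i/K_i) = 6.01/35.3 + 2.81/14.6 + 2.59/0.452 + 4.86/1260 = 6.097 d.
q = Δh / Σ(b_i/K_i) = 3.09 / 6.097 = 0.5068 m/day.
In each layer the seepage velocity is v_i = q/n_i, so the layer transit time is t_i = b_i·n_i / q:
  layer 1 (coarse sand): t_1 = 6.01 × 0.26 / 0.5068 = 3.083 d
  layer 2 (medium sand): t_2 = 2.81 × 0.30 / 0.5068 = 1.663 d
  layer 3 (silty sand): t_3 = 2.59 × 0.11 / 0.5068 = 0.5621 d
  layer 4 (clean gravel): t_4 = 4.86 × 0.22 / 0.5068 = 2.110 d
Total t = Σ t_i = 7.418 days.

7.42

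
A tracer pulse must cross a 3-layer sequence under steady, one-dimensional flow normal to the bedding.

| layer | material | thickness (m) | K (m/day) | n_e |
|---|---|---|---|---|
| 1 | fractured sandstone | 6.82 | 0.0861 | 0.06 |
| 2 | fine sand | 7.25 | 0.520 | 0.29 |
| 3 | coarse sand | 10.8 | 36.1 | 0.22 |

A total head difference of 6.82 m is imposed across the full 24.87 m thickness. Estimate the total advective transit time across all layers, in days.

67.0

With flow normal to the layers, continuity requires the same specific discharge q through every layer.
Σ(b_i/K_i) = 6.82/0.0861 + 7.25/0.520 + 10.8/36.1 = 93.45 d.
q = Δh / Σ(b_i/K_i) = 6.82 / 93.45 = 0.07298 m/day.
In each layer the seepage velocity is v_i = q/n_i, so the layer transit time is t_i = b_i·n_i / q:
  layer 1 (fractured sandstone): t_1 = 6.82 × 0.06 / 0.07298 = 5.607 d
  layer 2 (fine sand): t_2 = 7.25 × 0.29 / 0.07298 = 28.81 d
  layer 3 (coarse sand): t_3 = 10.8 × 0.22 / 0.07298 = 32.56 d
Total t = Σ t_i = 66.97 days.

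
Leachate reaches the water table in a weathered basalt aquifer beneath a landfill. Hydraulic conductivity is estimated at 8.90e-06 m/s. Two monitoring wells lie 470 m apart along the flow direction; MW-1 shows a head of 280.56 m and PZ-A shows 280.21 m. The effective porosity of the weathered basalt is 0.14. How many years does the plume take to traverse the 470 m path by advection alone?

Convert K: 8.90e-06 m/s × 86400 = 0.7690 m/day.
Hydraulic gradient i = (280.56 − 280.21) / 470 = 0.35 / 470 = 0.0007447.
Darcy flux q = K · i = 0.7690 × 0.0007447 = 0.0005726 m/day.
Seepage velocity v = q / n_e = 0.0005726 / 0.14 = 0.004090 m/day.
Travel time t = L / v = 470 / 0.004090 = 1.149e+05 days = 314.6 years.

315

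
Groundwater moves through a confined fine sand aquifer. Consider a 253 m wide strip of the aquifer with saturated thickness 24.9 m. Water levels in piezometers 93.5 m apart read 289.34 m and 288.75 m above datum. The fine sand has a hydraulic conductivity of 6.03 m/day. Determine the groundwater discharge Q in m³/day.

Cross-sectional area A = 253 × 24.9 = 6300 m².
Hydraulic gradient i = (289.34 − 288.75) / 93.5 = 0.59 / 93.5 = 0.006310.
Darcy's law: Q = K · A · i = 6.030 × 6300 × 0.006310 = 239.7 m³/day.

240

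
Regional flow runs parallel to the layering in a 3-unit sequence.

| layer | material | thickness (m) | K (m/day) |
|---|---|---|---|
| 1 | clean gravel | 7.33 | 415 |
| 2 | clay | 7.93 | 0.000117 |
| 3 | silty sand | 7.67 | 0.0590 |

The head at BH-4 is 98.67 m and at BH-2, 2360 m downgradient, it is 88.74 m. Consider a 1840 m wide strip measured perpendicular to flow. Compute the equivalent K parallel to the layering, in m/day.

Flow is parallel to layering, so each bed carries its own Darcy discharge and the transmissivities add.
Σ(K_i·b_i) = 415×7.33 + 0.000117×7.93 + 0.0590×7.67 = 3042 m²/day.
Total thickness b = 22.93 m, so K_eq = Σ(K_i·b_i)/b = 132.7 m/day.

133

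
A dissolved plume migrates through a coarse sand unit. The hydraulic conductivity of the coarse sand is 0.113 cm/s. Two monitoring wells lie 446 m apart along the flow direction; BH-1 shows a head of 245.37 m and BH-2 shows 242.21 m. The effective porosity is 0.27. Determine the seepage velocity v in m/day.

Convert K: 0.113 cm/s × 864 = 97.63 m/day.
Hydraulic gradient i = (245.37 − 242.21) / 446 = 3.16 / 446 = 0.007085.
Darcy flux q = K · i = 97.63 × 0.007085 = 0.6917 m/day.
Seepage velocity v = q / n_e = 0.6917 / 0.27 = 2.562 m/day.

2.56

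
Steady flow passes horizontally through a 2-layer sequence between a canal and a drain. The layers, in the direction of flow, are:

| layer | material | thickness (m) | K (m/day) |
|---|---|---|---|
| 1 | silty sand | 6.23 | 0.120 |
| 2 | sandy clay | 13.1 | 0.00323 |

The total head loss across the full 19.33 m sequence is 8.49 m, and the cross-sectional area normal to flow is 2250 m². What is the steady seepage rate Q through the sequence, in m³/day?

4.65

Flow is perpendicular to layering, so the layers act in series and the equivalent K is the thickness-weighted harmonic mean.
Total thickness L = 6.23 + 13.1 = 19.33 m.
Σ(b_i/K_i) = 6.23/0.120 + 13.1/0.00323 = 4108 d.
K_eq = L / Σ(b_i/K_i) = 19.33 / 4108 = 0.004706 m/day.
Q = K_eq · A · (Δh/L) = 0.004706 × 2250 × (8.49/19.33) = 4.650 m³/day.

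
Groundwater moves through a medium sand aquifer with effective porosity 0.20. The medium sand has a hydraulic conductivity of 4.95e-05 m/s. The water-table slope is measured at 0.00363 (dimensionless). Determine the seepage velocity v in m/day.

0.0776

Convert K: 4.95e-05 m/s × 86400 = 4.277 m/day.
Hydraulic gradient i = 0.00363.
Darcy flux q = K · i = 4.277 × 0.003630 = 0.01552 m/day.
Seepage velocity v = q / n_e = 0.01552 / 0.20 = 0.07762 m/day.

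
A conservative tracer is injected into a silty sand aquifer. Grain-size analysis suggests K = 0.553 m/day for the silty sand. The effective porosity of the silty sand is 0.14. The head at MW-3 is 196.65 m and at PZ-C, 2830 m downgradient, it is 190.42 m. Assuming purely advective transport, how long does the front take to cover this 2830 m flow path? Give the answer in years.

Hydraulic gradient i = (196.65 − 190.42) / 2830 = 6.23 / 2830 = 0.002201.
Darcy flux q = K · i = 0.5530 × 0.002201 = 0.001217 m/day.
Seepage velocity v = q / n_e = 0.001217 / 0.14 = 0.008696 m/day.
Travel time t = L / v = 2830 / 0.008696 = 3.255e+05 days = 891.0 years.

891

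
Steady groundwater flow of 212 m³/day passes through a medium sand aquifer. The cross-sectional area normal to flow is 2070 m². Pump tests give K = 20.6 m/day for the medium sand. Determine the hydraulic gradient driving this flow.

From Q = K·A·i, i = Q / (K·A) = 212 / (20.60 × 2070) = 0.004972.

0.00497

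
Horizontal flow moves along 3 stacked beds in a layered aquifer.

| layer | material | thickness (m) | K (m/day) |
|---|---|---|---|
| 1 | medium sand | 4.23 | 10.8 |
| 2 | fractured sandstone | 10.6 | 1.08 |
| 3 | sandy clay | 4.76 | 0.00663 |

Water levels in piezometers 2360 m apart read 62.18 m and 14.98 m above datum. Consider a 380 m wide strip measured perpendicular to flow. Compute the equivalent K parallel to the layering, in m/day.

2.92

Flow is parallel to layering, so each bed carries its own Darcy discharge and the transmissivities add.
Σ(K_i·b_i) = 10.8×4.23 + 1.08×10.6 + 0.00663×4.76 = 57.16 m²/day.
Total thickness b = 19.59 m, so K_eq = Σ(K_i·b_i)/b = 2.918 m/day.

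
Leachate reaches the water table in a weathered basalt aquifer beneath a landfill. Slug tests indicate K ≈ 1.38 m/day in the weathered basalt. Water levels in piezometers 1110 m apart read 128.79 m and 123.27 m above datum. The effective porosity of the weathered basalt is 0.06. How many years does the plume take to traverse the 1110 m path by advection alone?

26.6

Hydraulic gradient i = (128.79 − 123.27) / 1110 = 5.52 / 1110 = 0.004973.
Darcy flux q = K · i = 1.380 × 0.004973 = 0.006863 m/day.
Seepage velocity v = q / n_e = 0.006863 / 0.06 = 0.1144 m/day.
Travel time t = L / v = 1110 / 0.1144 = 9705 days = 26.57 years.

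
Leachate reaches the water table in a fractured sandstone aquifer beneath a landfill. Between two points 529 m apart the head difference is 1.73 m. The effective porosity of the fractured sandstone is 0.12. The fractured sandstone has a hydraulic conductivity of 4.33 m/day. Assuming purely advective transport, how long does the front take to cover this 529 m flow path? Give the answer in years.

Hydraulic gradient i = Δh / L = 1.73 / 529 = 0.003270.
Darcy flux q = K · i = 4.330 × 0.003270 = 0.01416 m/day.
Seepage velocity v = q / n_e = 0.01416 / 0.12 = 0.1180 m/day.
Travel time t = L / v = 529 / 0.1180 = 4483 days = 12.27 years.

12.3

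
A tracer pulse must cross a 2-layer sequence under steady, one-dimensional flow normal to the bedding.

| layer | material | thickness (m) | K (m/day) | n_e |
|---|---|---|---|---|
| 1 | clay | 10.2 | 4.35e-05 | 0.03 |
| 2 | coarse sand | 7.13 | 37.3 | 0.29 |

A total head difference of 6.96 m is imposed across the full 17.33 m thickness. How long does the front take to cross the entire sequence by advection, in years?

219

With flow normal to the layers, continuity requires the same specific discharge q through every layer.
Σ(b_i/K_i) = 10.2/4.35e-05 + 7.13/37.3 = 2.345e+05 d.
q = Δh / Σ(b_i/K_i) = 6.96 / 2.345e+05 = 2.968e-05 m/day.
In each layer the seepage velocity is v_i = q/n_i, so the layer transit time is t_i = b_i·n_i / q:
  layer 1 (clay): t_1 = 10.2 × 0.03 / 2.968e-05 = 10309 d
  layer 2 (coarse sand): t_2 = 7.13 × 0.29 / 2.968e-05 = 69661 d
Total t = Σ t_i = 79970 days = 218.9 years.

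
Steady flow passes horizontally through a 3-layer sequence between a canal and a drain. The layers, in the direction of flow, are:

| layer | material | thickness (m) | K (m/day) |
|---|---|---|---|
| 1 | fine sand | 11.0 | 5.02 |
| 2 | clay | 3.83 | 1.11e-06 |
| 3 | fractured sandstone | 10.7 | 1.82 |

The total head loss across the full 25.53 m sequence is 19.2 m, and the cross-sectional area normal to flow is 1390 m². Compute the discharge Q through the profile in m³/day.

Flow is perpendicular to layering, so the layers act in series and the equivalent K is the thickness-weighted harmonic mean.
Total thickness L = 11.0 + 3.83 + 10.7 = 25.53 m.
Σ(b_i/K_i) = 11.0/5.02 + 3.83/1.11e-06 + 10.7/1.82 = 3.450e+06 d.
K_eq = L / Σ(b_i/K_i) = 25.53 / 3.450e+06 = 7.399e-06 m/day.
Q = K_eq · A · (Δh/L) = 7.399e-06 × 1390 × (19.2/25.53) = 0.007735 m³/day.

0.00773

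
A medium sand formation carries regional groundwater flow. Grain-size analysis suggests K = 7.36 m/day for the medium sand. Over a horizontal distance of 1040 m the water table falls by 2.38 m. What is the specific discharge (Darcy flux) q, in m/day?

0.0168

Hydraulic gradient i = Δh / L = 2.38 / 1040 = 0.002288.
Specific discharge q = K · i = 7.360 × 0.002288 = 0.01684 m/day.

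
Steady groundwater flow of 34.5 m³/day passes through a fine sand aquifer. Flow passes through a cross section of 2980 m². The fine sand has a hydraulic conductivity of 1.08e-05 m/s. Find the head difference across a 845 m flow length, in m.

10.5

Convert K: 1.08e-05 m/s × 86400 = 0.9331 m/day.
From Q = K·A·i, i = Q / (K·A) = 34.5 / (0.9331 × 2980) = 0.01241.
Head loss Δh = i · L = 0.01241 × 845 = 10.48 m.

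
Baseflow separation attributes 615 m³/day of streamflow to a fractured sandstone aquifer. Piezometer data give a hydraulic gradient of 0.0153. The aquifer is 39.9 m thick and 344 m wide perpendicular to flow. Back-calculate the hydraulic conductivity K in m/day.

2.93

Cross-sectional area A = 344 × 39.9 = 13726 m².
Hydraulic gradient i = 0.0153.
From Q = K·A·i, K = Q / (A·i) = 615 / (13726 × 0.01530) = 2.929 m/day.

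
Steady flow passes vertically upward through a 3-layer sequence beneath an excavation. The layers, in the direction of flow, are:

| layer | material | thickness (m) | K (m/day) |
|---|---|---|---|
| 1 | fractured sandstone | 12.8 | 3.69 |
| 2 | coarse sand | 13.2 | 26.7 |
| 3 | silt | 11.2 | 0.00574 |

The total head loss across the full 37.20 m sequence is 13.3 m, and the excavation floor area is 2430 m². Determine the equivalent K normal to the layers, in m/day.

Flow is perpendicular to layering, so the layers act in series and the equivalent K is the thickness-weighted harmonic mean.
Total thickness L = 12.8 + 13.2 + 11.2 = 37.20 m.
Σ(b_i/K_i) = 12.8/3.69 + 13.2/26.7 + 11.2/0.00574 = 1955 d.
K_eq = L / Σ(b_i/K_i) = 37.20 / 1955 = 0.01903 m/day.

0.0190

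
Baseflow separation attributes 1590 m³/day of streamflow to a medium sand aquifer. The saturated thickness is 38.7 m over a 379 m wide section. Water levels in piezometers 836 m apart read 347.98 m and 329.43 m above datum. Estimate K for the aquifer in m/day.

4.89

Cross-sectional area A = 379 × 38.7 = 14667 m².
Hydraulic gradient i = (347.98 − 329.43) / 836 = 18.55 / 836 = 0.02219.
From Q = K·A·i, K = Q / (A·i) = 1590 / (14667 × 0.02219) = 4.886 m/day.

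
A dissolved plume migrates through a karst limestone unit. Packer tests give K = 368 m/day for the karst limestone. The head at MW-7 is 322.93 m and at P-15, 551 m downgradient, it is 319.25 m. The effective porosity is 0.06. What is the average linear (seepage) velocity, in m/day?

41.0

Hydraulic gradient i = (322.93 − 319.25) / 551 = 3.68 / 551 = 0.006679.
Darcy flux q = K · i = 368.0 × 0.006679 = 2.458 m/day.
Seepage velocity v = q / n_e = 2.458 / 0.06 = 40.96 m/day.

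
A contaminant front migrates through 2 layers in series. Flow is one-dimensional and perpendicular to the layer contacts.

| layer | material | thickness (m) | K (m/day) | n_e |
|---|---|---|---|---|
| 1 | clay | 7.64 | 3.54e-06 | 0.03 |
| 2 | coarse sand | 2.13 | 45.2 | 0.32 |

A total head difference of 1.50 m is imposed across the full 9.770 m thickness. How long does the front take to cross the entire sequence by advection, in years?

With flow normal to the layers, continuity requires the same specific discharge q through every layer.
Σ(b_i/K_i) = 7.64/3.54e-06 + 2.13/45.2 = 2.158e+06 d.
q = Δh / Σ(b_i/K_i) = 1.50 / 2.158e+06 = 6.950e-07 m/day.
In each layer the seepage velocity is v_i = q/n_i, so the layer transit time is t_i = b_i·n_i / q:
  layer 1 (clay): t_1 = 7.64 × 0.03 / 6.950e-07 = 3.298e+05 d
  layer 2 (coarse sand): t_2 = 2.13 × 0.32 / 6.950e-07 = 9.807e+05 d
Total t = Σ t_i = 1.310e+06 days = 3588 years.

3590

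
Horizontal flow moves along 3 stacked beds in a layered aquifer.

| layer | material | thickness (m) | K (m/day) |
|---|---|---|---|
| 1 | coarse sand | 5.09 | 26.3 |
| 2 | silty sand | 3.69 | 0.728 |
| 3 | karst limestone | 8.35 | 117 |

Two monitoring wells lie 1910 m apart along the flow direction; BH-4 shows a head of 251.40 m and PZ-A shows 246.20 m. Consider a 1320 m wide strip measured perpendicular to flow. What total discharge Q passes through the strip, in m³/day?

4000

Flow is parallel to layering, so each bed carries its own Darcy discharge and the transmissivities add.
Σ(K_i·b_i) = 26.3×5.09 + 0.728×3.69 + 117×8.35 = 1114 m²/day.
Hydraulic gradient i = (251.40 − 246.20) / 1910 = 5.2 / 1910 = 0.002723.
Q = Σ(K_i·b_i) · W · i = 1114 × 1320 × 0.002723 = 4002 m³/day.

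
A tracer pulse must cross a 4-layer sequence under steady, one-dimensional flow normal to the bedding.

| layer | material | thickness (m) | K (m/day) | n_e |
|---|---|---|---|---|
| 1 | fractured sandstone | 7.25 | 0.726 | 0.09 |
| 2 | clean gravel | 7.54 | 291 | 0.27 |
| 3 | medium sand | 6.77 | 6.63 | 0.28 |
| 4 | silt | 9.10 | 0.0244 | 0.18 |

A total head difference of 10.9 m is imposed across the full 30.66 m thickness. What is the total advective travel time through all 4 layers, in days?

With flow normal to the layers, continuity requires the same specific discharge q through every layer.
Σ(b_i/K_i) = 7.25/0.726 + 7.54/291 + 6.77/6.63 + 9.10/0.0244 = 384.0 d.
q = Δh / Σ(b_i/K_i) = 10.9 / 384.0 = 0.02839 m/day.
In each layer the seepage velocity is v_i = q/n_i, so the layer transit time is t_i = b_i·n_i / q:
  layer 1 (fractured sandstone): t_1 = 7.25 × 0.09 / 0.02839 = 22.99 d
  layer 2 (clean gravel): t_2 = 7.54 × 0.27 / 0.02839 = 71.72 d
  layer 3 (medium sand): t_3 = 6.77 × 0.28 / 0.02839 = 66.78 d
  layer 4 (silt): t_4 = 9.10 × 0.18 / 0.02839 = 57.70 d
Total t = Σ t_i = 219.2 days.

219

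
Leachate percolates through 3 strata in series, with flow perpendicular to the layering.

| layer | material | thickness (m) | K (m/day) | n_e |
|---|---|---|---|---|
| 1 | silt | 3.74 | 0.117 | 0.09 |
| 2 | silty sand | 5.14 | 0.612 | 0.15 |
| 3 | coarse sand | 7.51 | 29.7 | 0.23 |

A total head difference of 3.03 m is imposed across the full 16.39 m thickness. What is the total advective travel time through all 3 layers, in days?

38.0

With flow normal to the layers, continuity requires the same specific discharge q through every layer.
Σ(b_i/K_i) = 3.74/0.117 + 5.14/0.612 + 7.51/29.7 = 40.62 d.
q = Δh / Σ(b_i/K_i) = 3.03 / 40.62 = 0.07460 m/day.
In each layer the seepage velocity is v_i = q/n_i, so the layer transit time is t_i = b_i·n_i / q:
  layer 1 (silt): t_1 = 3.74 × 0.09 / 0.07460 = 4.512 d
  layer 2 (silty sand): t_2 = 5.14 × 0.15 / 0.07460 = 10.34 d
  layer 3 (coarse sand): t_3 = 7.51 × 0.23 / 0.07460 = 23.15 d
Total t = Σ t_i = 38.00 days.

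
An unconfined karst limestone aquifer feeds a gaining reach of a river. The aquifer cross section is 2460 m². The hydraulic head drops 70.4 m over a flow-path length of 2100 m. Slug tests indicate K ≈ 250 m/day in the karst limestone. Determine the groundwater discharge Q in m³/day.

20600

Hydraulic gradient i = Δh / L = 70.4 / 2100 = 0.03352.
Darcy's law: Q = K · A · i = 250.0 × 2460 × 0.03352 = 20617 m³/day.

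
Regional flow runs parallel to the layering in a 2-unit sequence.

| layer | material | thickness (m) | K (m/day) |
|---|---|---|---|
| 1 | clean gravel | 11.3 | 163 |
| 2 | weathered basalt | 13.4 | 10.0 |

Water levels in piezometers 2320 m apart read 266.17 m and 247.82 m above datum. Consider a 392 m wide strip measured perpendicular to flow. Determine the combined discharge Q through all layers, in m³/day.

Flow is parallel to layering, so each bed carries its own Darcy discharge and the transmissivities add.
Σ(K_i·b_i) = 163×11.3 + 10.0×13.4 = 1976 m²/day.
Hydraulic gradient i = (266.17 − 247.82) / 2320 = 18.35 / 2320 = 0.007909.
Q = Σ(K_i·b_i) · W · i = 1976 × 392 × 0.007909 = 6126 m³/day.

6130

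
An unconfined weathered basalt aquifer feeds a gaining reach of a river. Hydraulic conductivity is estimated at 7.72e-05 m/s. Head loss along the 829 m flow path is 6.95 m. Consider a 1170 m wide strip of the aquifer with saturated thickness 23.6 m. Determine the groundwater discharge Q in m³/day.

Convert K: 7.72e-05 m/s × 86400 = 6.670 m/day.
Cross-sectional area A = 1170 × 23.6 = 27612 m².
Hydraulic gradient i = Δh / L = 6.95 / 829 = 0.008384.
Darcy's law: Q = K · A · i = 6.670 × 27612 × 0.008384 = 1544 m³/day.

1540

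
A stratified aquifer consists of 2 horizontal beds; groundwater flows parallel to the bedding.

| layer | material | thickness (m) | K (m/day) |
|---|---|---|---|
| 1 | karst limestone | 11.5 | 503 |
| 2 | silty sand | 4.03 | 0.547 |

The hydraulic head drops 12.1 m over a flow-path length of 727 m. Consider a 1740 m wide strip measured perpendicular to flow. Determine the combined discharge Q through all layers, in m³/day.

168000

Flow is parallel to layering, so each bed carries its own Darcy discharge and the transmissivities add.
Σ(K_i·b_i) = 503×11.5 + 0.547×4.03 = 5787 m²/day.
Hydraulic gradient i = Δh / L = 12.1 / 727 = 0.01664.
Q = Σ(K_i·b_i) · W · i = 5787 × 1740 × 0.01664 = 1.676e+05 m³/day.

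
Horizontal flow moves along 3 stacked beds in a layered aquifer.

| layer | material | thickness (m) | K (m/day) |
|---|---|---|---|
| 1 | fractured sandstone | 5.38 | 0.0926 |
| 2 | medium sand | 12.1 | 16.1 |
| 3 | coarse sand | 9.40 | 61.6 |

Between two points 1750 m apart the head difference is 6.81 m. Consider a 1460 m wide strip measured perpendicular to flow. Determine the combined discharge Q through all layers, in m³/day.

4400

Flow is parallel to layering, so each bed carries its own Darcy discharge and the transmissivities add.
Σ(K_i·b_i) = 0.0926×5.38 + 16.1×12.1 + 61.6×9.40 = 774.3 m²/day.
Hydraulic gradient i = Δh / L = 6.81 / 1750 = 0.003891.
Q = Σ(K_i·b_i) · W · i = 774.3 × 1460 × 0.003891 = 4399 m³/day.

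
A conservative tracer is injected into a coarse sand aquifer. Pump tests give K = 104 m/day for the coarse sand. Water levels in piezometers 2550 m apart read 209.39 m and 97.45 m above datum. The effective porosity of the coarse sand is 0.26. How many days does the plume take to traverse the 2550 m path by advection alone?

Hydraulic gradient i = (209.39 − 97.45) / 2550 = 111.94 / 2550 = 0.04390.
Darcy flux q = K · i = 104.0 × 0.04390 = 4.565 m/day.
Seepage velocity v = q / n_e = 4.565 / 0.26 = 17.56 m/day.
Travel time t = L / v = 2550 / 17.56 = 145.2 days.

145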